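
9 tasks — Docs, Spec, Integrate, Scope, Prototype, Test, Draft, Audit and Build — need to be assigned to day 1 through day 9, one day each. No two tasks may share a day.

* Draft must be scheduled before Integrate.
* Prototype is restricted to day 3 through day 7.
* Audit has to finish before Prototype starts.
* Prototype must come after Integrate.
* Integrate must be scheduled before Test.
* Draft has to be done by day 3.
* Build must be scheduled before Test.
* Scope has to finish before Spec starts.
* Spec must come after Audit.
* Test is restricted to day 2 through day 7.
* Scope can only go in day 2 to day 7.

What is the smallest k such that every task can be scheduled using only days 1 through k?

9 days

The precedence chain requires at least 3 distinct days.
With at most 1 per day and 9 tasks, at least 9 days are needed.
9 works (last occupied day: day 9): for example Spec=day 8, Test=day 6, Prototype=day 4, Draft=day 1, Audit=day 3, Docs=day 9, Integrate=day 2, Build=day 5, Scope=day 7.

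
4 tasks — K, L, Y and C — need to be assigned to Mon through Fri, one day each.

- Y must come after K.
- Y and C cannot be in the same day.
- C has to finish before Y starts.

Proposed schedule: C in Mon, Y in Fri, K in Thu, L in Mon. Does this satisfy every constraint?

Yes

Y and C cannot be in the same day — holds.
C has to finish before Y starts — holds.
Y must come after K — holds.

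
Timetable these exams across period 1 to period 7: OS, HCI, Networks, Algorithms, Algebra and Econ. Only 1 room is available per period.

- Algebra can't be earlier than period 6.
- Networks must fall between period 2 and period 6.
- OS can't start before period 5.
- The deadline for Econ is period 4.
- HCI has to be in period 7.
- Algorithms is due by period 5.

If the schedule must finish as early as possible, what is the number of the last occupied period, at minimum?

With at most 1 per period and 6 exams, at least 6 periods are needed.
HCI can't be placed before period 7, so the schedule must run through at least period 7.
7 works (last occupied period: period 7): for example OS -> period 5, Algebra -> period 6, Networks -> period 2, Algorithms -> period 3, HCI -> period 7, Econ -> period 1.

period 7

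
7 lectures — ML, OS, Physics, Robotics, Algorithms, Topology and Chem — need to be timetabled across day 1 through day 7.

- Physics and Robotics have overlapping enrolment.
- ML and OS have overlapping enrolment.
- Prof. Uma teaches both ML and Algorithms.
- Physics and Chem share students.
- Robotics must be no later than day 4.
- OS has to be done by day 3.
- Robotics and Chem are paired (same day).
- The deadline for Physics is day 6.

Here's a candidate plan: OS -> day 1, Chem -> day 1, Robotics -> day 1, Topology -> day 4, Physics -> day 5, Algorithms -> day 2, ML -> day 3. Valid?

Prof. Uma teaches both ML and Algorithms — holds.
OS has to be done by day 3 — holds.
Robotics and Chem are paired (same day) — holds.
ML and OS have overlapping enrolment — holds.
The deadline for Physics is day 6 — holds.
Physics and Robotics have overlapping enrolment — holds.
Physics and Chem share students — holds.
Robotics must be no later than day 4 — holds.

Yes, all constraints hold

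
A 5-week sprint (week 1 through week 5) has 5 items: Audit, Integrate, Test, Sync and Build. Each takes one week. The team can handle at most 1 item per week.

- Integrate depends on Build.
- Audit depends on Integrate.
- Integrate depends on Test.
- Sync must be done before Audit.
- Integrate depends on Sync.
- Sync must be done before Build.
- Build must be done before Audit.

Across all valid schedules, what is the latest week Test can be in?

week 3

Downstream work caps Test at week 3.
Test at week 3 is achievable: Test -> week 3; Build -> week 2; Sync -> week 1; Audit -> week 5; Integrate -> week 4.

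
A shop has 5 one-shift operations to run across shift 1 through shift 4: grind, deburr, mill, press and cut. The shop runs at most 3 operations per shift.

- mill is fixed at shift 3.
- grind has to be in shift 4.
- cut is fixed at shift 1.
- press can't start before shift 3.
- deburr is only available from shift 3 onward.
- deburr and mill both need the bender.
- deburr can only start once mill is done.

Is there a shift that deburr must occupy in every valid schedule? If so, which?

deburr's window is shift 3–shift 4.
mill is fixed at shift 3, and deburr can't share a shift with mill.
So deburr must be shift 4.

shift 4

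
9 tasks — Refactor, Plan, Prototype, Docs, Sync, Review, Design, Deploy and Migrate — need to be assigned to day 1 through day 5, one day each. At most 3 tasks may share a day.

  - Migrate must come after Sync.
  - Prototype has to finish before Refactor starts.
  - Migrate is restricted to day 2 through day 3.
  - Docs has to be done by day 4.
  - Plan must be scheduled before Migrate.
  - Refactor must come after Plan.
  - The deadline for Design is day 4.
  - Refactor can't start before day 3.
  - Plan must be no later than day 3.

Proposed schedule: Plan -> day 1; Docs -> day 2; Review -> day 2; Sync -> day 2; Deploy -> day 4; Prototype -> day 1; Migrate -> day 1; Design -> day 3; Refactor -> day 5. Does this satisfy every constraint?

Docs has to be done by day 4 — holds.
The deadline for Design is day 4 — holds.
Migrate is restricted to day 2 through day 3 — violated.
Plan must be no later than day 3 — holds.
Prototype has to finish before Refactor starts — holds.
Refactor can't start before day 3 — holds.
At most 3 tasks may share a day — holds.
Plan must be scheduled before Migrate — violated.
Migrate must come after Sync — violated.
Refactor must come after Plan — holds.

Invalid. Migrate must come after Sync.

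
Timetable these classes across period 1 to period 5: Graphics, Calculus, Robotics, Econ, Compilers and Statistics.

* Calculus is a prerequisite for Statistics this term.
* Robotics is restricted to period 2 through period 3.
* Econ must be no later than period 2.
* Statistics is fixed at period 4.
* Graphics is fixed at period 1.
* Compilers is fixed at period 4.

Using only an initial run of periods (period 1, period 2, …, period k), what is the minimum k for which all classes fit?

4 periods

The precedence chain requires at least 2 distinct periods.
Compilers can't be placed before period 4, so the schedule must run through at least period 4.
4 works (last occupied period: period 4): for example Graphics in period 1; Robotics in period 2; Statistics in period 4; Compilers in period 4; Calculus in period 1; Econ in period 1.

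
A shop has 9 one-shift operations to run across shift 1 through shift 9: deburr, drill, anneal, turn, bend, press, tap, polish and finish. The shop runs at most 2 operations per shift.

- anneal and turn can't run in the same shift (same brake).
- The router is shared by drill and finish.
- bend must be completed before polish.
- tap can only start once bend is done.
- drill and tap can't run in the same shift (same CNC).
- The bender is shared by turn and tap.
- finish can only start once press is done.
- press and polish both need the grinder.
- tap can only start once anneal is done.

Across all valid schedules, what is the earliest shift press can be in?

shift 1

Downstream work caps press at shift 8.
press at shift 1 is achievable: tap in shift 3; anneal in shift 2; drill in shift 4; press in shift 1; polish in shift 2; bend in shift 1; turn in shift 5; finish in shift 3; deburr in shift 4.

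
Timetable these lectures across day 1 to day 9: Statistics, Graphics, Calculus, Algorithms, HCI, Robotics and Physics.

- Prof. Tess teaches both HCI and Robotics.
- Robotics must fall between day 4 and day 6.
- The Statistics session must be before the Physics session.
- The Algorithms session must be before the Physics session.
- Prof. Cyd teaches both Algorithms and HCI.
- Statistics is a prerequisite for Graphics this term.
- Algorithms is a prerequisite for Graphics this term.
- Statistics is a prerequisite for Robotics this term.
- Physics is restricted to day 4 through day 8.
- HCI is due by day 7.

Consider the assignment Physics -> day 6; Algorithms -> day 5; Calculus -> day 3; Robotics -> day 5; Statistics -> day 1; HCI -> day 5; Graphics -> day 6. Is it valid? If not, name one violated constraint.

Algorithms is a prerequisite for Graphics this term — holds.
Robotics must fall between day 4 and day 6 — holds.
Prof. Cyd teaches both Algorithms and HCI — violated.
Statistics is a prerequisite for Robotics this term — holds.
Physics is restricted to day 4 through day 8 — holds.
The Algorithms session must be before the Physics session — holds.
Prof. Tess teaches both HCI and Robotics — violated.
Statistics is a prerequisite for Graphics this term — holds.
HCI is due by day 7 — holds.
The Statistics session must be before the Physics session — holds.

No. Prof. Cyd teaches both Algorithms and HCI is not satisfied.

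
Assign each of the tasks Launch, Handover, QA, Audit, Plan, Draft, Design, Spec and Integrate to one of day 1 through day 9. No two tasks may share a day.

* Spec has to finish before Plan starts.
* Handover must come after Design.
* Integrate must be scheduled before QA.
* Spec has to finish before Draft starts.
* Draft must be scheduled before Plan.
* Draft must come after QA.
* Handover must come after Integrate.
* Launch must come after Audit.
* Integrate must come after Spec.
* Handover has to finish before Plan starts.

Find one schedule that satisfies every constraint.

Design=day 3, Launch=day 9, Draft=day 6, Spec=day 1, Handover=day 4, Audit=day 8, QA=day 5, Plan=day 7, Integrate=day 2

Checking: Spec(day 1) before Draft(day 6); Spec(day 1) before Plan(day 7); QA(day 5) before Draft(day 6); Integrate(day 2) before Handover(day 4); Draft(day 6) before Plan(day 7); Design(day 3) before Handover(day 4); Handover(day 4) before Plan(day 7); Audit(day 8) before Launch(day 9); Spec(day 1) before Integrate(day 2); Integrate(day 2) before QA(day 5); max 1 per day (cap 1).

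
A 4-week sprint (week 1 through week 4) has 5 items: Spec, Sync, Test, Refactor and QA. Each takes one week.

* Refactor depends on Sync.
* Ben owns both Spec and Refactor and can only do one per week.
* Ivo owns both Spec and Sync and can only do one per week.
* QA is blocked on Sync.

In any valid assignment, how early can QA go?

Precedence pushes QA to at least week 2.
QA at week 2 is achievable: Sync in week 1, QA in week 2, Spec in week 3, Test in week 1, Refactor in week 2.

week 2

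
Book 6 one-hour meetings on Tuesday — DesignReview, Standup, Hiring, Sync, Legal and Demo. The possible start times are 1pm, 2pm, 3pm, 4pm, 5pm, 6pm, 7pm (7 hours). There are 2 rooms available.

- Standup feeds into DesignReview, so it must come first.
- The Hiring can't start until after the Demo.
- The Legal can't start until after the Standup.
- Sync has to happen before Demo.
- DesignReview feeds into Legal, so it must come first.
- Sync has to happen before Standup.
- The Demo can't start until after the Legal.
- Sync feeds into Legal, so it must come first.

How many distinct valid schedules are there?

Splitting on DesignReview: it can be 3pm (4), 4pm (3). Listing each branch's schedules as (Standup, Hiring, Sync, Legal, Demo):
DesignReview=3pm: (2pm,6pm,1pm,4pm,5pm) (2pm,7pm,1pm,4pm,5pm) (2pm,7pm,1pm,4pm,6pm) (2pm,7pm,1pm,5pm,6pm) — 4.
DesignReview=4pm: (2pm,7pm,1pm,5pm,6pm) (3pm,7pm,1pm,5pm,6pm) (3pm,7pm,2pm,5pm,6pm) — 3.
Summing: 4 + 3 = 7.

7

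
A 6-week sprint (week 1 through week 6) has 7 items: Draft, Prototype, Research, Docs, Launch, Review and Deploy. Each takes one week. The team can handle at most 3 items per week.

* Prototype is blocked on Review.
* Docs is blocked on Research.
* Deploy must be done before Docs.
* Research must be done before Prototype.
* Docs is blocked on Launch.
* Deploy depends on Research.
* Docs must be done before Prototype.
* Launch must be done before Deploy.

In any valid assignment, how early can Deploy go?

week 2

Precedence pushes Deploy to at least week 2; downstream work caps Deploy at week 4.
Deploy at week 2 is achievable: Research=week 1; Launch=week 1; Deploy=week 2; Draft=week 2; Docs=week 3; Review=week 1; Prototype=week 4.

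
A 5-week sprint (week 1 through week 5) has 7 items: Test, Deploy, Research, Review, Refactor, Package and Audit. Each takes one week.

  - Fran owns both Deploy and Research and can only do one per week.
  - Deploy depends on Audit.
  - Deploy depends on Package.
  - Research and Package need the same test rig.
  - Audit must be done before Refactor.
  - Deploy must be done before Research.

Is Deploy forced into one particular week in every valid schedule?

Deploy can be week 2 (e.g. Research in week 3; Deploy in week 2; Package in week 1; Review in week 1; Refactor in week 2; Test in week 1; Audit in week 1) or week 3 (e.g. Audit=week 1, Deploy=week 3, Review=week 1, Test=week 1, Package=week 1, Research=week 4, Refactor=week 2).

No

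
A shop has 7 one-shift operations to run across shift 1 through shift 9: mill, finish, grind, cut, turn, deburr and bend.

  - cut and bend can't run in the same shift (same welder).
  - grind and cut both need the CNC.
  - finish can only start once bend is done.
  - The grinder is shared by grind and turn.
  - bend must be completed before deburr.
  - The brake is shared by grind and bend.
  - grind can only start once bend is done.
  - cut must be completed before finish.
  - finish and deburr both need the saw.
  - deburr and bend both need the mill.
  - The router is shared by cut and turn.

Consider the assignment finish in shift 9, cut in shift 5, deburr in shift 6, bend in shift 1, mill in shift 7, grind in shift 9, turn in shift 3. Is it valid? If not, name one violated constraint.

Yes, all constraints hold

The router is shared by cut and turn — holds.
bend must be completed before deburr — holds.
finish and deburr both need the saw — holds.
deburr and bend both need the mill — holds.
cut and bend can't run in the same shift (same welder) — holds.
cut must be completed before finish — holds.
grind and cut both need the CNC — holds.
The grinder is shared by grind and turn — holds.
grind can only start once bend is done — holds.
finish can only start once bend is done — holds.
The brake is shared by grind and bend — holds.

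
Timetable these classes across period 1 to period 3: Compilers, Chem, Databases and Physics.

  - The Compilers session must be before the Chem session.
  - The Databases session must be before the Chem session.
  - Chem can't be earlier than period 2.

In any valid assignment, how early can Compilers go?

period 1

Downstream work caps Compilers at period 2.
Compilers at period 1 is achievable: Databases -> period 1, Compilers -> period 1, Chem -> period 2, Physics -> period 1.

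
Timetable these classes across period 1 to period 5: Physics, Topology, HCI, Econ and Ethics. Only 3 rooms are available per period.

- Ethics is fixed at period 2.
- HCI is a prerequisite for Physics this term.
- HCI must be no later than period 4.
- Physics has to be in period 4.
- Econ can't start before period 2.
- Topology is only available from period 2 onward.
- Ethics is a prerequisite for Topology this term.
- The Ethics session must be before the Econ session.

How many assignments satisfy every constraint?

Splitting on Topology: it can be period 3 (9), period 4 (9), period 5 (9). Listing each branch's schedules as (Physics, HCI, Econ, Ethics) by period number:
Topology=period 3: (4,1,3,2) (4,1,4,2) (4,1,5,2) (4,2,3,2) (4,2,4,2) (4,2,5,2) (4,3,3,2) (4,3,4,2) (4,3,5,2) — 9.
Topology=period 4: (4,1,3,2) (4,1,4,2) (4,1,5,2) (4,2,3,2) (4,2,4,2) (4,2,5,2) (4,3,3,2) (4,3,4,2) (4,3,5,2) — 9.
Topology=period 5: (4,1,3,2) (4,1,4,2) (4,1,5,2) (4,2,3,2) (4,2,4,2) (4,2,5,2) (4,3,3,2) (4,3,4,2) (4,3,5,2) — 9.
Summing: 9 + 9 + 9 = 27.

27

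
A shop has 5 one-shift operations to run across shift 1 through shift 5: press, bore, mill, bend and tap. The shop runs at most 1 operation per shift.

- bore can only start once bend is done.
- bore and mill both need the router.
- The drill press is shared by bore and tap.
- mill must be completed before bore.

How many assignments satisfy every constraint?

40

Splitting on press: it can be shift 1 (8), shift 2 (8), shift 3 (8), shift 4 (8), shift 5 (8). Listing each branch's schedules as (bore, mill, bend, tap) by shift number:
press=shift 1: (4,2,3,5) (4,3,2,5) (5,2,3,4) (5,2,4,3) (5,3,2,4) (5,3,4,2) (5,4,2,3) (5,4,3,2) — 8.
press=shift 2: (4,1,3,5) (4,3,1,5) (5,1,3,4) (5,1,4,3) (5,3,1,4) (5,3,4,1) (5,4,1,3) (5,4,3,1) — 8.
press=shift 3: (4,1,2,5) (4,2,1,5) (5,1,2,4) (5,1,4,2) (5,2,1,4) (5,2,4,1) (5,4,1,2) (5,4,2,1) — 8.
press=shift 4: (3,1,2,5) (3,2,1,5) (5,1,2,3) (5,1,3,2) (5,2,1,3) (5,2,3,1) (5,3,1,2) (5,3,2,1) — 8.
press=shift 5: (3,1,2,4) (3,2,1,4) (4,1,2,3) (4,1,3,2) (4,2,1,3) (4,2,3,1) (4,3,1,2) (4,3,2,1) — 8.
Summing: 8 + 8 + 8 + 8 + 8 = 40.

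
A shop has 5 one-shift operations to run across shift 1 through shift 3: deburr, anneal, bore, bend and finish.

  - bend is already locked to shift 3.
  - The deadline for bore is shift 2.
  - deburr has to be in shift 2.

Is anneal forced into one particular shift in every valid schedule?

anneal can be shift 1 (e.g. bend=shift 3, anneal=shift 1, bore=shift 1, deburr=shift 2, finish=shift 1) or shift 2 (e.g. bore -> shift 1; finish -> shift 1; deburr -> shift 2; bend -> shift 3; anneal -> shift 2).

No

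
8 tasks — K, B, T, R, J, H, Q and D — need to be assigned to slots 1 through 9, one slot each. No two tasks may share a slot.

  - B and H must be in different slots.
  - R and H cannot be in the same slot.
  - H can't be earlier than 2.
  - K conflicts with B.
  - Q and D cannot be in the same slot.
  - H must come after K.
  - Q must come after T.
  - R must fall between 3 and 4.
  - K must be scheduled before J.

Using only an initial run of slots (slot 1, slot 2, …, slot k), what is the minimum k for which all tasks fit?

8

The precedence chain requires at least 2 distinct slots.
With at most 1 per slot and 8 tasks, at least 8 slots are needed.
R can't be placed before 3, so the schedule must run through at least slot 3.
8 works (last occupied slot: 8): for example K -> 1; Q -> 6; H -> 2; B -> 7; J -> 5; T -> 4; R -> 3; D -> 8.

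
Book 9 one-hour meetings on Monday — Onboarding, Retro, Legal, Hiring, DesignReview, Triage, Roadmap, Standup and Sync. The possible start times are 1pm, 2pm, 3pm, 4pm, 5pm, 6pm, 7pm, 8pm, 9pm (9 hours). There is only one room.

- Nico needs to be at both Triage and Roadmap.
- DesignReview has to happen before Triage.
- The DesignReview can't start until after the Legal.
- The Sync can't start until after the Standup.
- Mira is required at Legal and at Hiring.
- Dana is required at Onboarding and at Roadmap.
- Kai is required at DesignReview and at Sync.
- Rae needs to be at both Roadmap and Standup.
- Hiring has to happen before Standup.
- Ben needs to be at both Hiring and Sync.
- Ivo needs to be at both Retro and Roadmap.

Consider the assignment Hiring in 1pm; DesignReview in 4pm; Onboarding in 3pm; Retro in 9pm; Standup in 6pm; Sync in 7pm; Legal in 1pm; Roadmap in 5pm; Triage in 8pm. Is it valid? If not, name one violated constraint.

No — it violates: Mira is required at Legal and at Hiring

DesignReview has to happen before Triage — holds.
Hiring has to happen before Standup — holds.
Kai is required at DesignReview and at Sync — holds.
There is only one room — violated.
Nico needs to be at both Triage and Roadmap — holds.
Ivo needs to be at both Retro and Roadmap — holds.
The DesignReview can't start until after the Legal — holds.
Rae needs to be at both Roadmap and Standup — holds.
Ben needs to be at both Hiring and Sync — holds.
The Sync can't start until after the Standup — holds.
Mira is required at Legal and at Hiring — violated.
Dana is required at Onboarding and at Roadmap — holds.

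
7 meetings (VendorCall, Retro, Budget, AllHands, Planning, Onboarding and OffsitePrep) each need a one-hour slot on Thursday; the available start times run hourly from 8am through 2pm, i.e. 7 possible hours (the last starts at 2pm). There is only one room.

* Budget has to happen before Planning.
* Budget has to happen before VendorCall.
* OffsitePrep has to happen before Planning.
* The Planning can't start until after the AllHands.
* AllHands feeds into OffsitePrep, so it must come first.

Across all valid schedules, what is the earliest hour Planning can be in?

11am

Precedence pushes Planning to at least 10am.
Planning at 11am is achievable: Planning in 11am, Budget in 8am, AllHands in 9am, Retro in 1pm, OffsitePrep in 10am, VendorCall in 12pm, Onboarding in 2pm.
Nothing earlier works — the capacity limit rule out every hour before 11am.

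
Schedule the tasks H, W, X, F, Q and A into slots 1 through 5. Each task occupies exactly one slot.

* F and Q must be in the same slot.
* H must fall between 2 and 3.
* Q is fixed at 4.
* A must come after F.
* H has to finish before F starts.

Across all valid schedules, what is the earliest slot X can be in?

X at 1 is achievable: A in 5; F in 4; X in 1; H in 2; W in 1; Q in 4.

1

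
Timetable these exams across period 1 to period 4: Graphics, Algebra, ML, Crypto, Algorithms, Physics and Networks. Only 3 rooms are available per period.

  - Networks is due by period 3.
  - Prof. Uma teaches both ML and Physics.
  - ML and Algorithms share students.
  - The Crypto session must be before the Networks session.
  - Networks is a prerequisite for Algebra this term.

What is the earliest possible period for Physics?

Physics at period 1 is achievable: Networks=period 2; Algebra=period 3; Graphics=period 1; Crypto=period 1; Physics=period 1; Algorithms=period 3; ML=period 2.

period 1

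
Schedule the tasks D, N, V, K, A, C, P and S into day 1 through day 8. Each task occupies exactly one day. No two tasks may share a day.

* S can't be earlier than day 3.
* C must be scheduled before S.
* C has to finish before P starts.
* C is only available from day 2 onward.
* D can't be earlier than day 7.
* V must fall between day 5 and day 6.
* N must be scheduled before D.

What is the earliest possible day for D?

day 7

D is available from day 7.
D at day 7 is achievable: V -> day 5; D -> day 7; P -> day 4; C -> day 2; A -> day 8; K -> day 6; N -> day 1; S -> day 3.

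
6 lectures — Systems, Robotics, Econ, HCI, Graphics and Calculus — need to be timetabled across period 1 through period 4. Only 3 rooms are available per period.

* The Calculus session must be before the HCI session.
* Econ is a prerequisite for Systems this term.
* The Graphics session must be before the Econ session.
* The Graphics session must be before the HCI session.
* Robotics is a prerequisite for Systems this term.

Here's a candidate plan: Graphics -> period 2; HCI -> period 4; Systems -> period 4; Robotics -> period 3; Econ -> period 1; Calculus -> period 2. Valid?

No — it violates: The Graphics session must be before the Econ session

The Graphics session must be before the HCI session — holds.
Robotics is a prerequisite for Systems this term — holds.
Econ is a prerequisite for Systems this term — holds.
Only 3 rooms are available per period — holds.
The Calculus session must be before the HCI session — holds.
The Graphics session must be before the Econ session — violated.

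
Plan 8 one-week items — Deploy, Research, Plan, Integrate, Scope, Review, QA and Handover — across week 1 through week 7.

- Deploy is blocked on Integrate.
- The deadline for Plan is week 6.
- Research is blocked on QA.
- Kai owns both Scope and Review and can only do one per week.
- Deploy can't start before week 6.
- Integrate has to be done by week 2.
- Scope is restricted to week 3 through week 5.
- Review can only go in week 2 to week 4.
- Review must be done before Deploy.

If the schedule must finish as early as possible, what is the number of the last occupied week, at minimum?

6

The precedence chain requires at least 2 distinct weeks.
Deploy can't be placed before week 6, so the schedule must run through at least week 6.
6 works (last occupied week: week 6): for example Review=week 2, Plan=week 1, QA=week 1, Scope=week 3, Integrate=week 1, Deploy=week 6, Research=week 2, Handover=week 1.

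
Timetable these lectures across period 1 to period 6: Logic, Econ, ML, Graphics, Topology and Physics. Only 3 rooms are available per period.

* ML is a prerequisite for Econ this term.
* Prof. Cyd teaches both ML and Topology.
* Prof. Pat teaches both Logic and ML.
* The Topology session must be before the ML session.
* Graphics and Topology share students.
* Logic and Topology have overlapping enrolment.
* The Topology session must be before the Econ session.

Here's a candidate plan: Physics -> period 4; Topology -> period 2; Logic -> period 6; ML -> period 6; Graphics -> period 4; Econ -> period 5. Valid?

The Topology session must be before the Econ session — holds.
ML is a prerequisite for Econ this term — violated.
Only 3 rooms are available per period — holds.
Prof. Cyd teaches both ML and Topology — holds.
The Topology session must be before the ML session — holds.
Logic and Topology have overlapping enrolment — holds.
Graphics and Topology share students — holds.
Prof. Pat teaches both Logic and ML — violated.

No — it violates: Prof. Pat teaches both Logic and ML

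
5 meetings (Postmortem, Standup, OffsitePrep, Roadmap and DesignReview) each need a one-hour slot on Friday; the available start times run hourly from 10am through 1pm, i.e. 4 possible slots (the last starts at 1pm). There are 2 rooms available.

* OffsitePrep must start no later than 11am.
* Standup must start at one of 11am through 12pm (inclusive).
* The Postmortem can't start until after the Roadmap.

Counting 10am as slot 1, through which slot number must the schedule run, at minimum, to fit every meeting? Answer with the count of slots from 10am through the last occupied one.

The precedence chain requires at least 2 distinct slots.
With at most 2 per slot and 5 meetings, at least 3 slots are needed.
3 works (last occupied slot: 12pm): for example Roadmap=10am, Standup=11am, Postmortem=11am, DesignReview=12pm, OffsitePrep=10am.

3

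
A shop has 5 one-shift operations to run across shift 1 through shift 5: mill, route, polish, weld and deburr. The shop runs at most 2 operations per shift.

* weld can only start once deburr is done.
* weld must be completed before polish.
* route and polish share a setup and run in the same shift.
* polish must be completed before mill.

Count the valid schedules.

Splitting on mill: it can be shift 4 (1), shift 5 (4). Listing each branch's schedules as (route, polish, weld, deburr) by shift number:
mill=shift 4: (3,3,2,1) — 1.
mill=shift 5: (3,3,2,1) (4,4,2,1) (4,4,3,1) (4,4,3,2) — 4.
Summing: 1 + 4 = 5.

5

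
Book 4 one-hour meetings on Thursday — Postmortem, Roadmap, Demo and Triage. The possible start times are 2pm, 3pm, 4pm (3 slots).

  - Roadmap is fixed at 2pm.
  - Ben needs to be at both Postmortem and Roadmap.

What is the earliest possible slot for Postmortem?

Postmortem at 3pm is achievable: Roadmap=2pm, Postmortem=3pm, Triage=2pm, Demo=2pm.
Nothing earlier works — the conflict constraints rule out every slot before 3pm.

3pm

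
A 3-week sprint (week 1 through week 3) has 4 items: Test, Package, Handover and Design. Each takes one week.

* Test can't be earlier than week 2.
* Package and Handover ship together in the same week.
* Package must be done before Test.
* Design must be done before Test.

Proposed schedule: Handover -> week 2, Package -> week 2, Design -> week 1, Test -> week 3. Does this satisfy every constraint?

Yes

Package and Handover ship together in the same week — holds.
Design must be done before Test — holds.
Test can't be earlier than week 2 — holds.
Package must be done before Test — holds.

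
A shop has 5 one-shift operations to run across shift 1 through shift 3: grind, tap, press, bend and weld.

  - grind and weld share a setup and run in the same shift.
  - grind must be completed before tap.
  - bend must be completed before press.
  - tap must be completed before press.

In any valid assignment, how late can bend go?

Downstream work caps bend at shift 2.
bend at shift 2 is achievable: press=shift 3; weld=shift 1; grind=shift 1; bend=shift 2; tap=shift 2.

shift 2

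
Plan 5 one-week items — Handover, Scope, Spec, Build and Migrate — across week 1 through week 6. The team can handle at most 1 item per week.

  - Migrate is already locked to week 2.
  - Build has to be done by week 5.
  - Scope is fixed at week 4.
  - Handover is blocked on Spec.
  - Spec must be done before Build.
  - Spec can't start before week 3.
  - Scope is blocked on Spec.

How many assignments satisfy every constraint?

Enumerating: Spec in week 3, Migrate in week 2, Handover in week 6, Build in week 5, Scope in week 4.

1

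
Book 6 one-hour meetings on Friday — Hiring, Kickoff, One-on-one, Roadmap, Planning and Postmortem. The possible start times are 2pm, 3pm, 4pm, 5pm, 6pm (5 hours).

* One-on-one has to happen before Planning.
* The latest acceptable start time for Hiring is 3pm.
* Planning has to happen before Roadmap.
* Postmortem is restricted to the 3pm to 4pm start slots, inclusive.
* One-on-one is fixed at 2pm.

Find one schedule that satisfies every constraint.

Planning -> 3pm; Roadmap -> 4pm; One-on-one -> 2pm; Kickoff -> 2pm; Hiring -> 2pm; Postmortem -> 3pm

Checking: Planning(3pm) before Roadmap(4pm); One-on-one(2pm) before Planning(3pm); Hiring=2pm in [2pm,3pm]; Postmortem=3pm in [3pm,4pm]; One-on-one=2pm in [2pm,2pm].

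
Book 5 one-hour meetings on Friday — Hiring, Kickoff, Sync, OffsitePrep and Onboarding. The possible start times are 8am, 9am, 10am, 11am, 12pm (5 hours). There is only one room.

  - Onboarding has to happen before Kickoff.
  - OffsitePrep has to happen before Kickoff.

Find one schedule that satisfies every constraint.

Sync in 12pm; Hiring in 11am; Onboarding in 9am; Kickoff in 10am; OffsitePrep in 8am

Checking: Onboarding(9am) before Kickoff(10am); OffsitePrep(8am) before Kickoff(10am); max 1 per hour (cap 1).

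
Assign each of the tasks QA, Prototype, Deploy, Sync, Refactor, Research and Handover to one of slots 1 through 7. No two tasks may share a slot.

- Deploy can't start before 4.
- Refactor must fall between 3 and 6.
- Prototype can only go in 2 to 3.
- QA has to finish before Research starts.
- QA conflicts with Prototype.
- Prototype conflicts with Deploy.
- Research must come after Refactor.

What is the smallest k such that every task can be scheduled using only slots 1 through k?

7 slots

The precedence chain requires at least 2 distinct slots.
With at most 1 per slot and 7 tasks, at least 7 slots are needed.
Deploy can't be placed before 4, so the schedule must run through at least slot 4.
7 works (last occupied slot: 7): for example QA in 1, Deploy in 4, Handover in 7, Refactor in 3, Prototype in 2, Research in 5, Sync in 6.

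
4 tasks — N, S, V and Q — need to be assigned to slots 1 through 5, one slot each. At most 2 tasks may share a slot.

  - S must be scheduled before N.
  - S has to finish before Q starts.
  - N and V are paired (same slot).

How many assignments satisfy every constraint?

Splitting on N: it can be 2 (3), 3 (5), 4 (6), 5 (6). Listing each branch's schedules as (S, V, Q):
N=2: (1,2,3) (1,2,4) (1,2,5) — 3.
N=3: (1,3,2) (1,3,4) (1,3,5) (2,3,4) (2,3,5) — 5.
N=4: (1,4,2) (1,4,3) (1,4,5) (2,4,3) (2,4,5) (3,4,5) — 6.
N=5: (1,5,2) (1,5,3) (1,5,4) (2,5,3) (2,5,4) (3,5,4) — 6.
Summing: 3 + 5 + 6 + 6 = 20.

20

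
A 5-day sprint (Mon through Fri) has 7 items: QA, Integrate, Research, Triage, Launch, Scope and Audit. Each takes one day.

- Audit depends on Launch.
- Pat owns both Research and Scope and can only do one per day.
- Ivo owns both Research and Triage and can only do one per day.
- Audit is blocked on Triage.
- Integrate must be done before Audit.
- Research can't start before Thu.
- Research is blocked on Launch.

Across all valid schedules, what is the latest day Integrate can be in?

Thu

Downstream work caps Integrate at Thu.
Integrate at Thu is achievable: Research -> Thu; Launch -> Mon; QA -> Mon; Triage -> Mon; Scope -> Mon; Integrate -> Thu; Audit -> Fri.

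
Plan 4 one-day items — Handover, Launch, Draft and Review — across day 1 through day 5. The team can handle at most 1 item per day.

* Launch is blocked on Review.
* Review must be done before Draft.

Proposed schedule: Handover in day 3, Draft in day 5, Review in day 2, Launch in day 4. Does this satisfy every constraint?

Yes

Launch is blocked on Review — holds.
Review must be done before Draft — holds.
The team can handle at most 1 item per day — holds.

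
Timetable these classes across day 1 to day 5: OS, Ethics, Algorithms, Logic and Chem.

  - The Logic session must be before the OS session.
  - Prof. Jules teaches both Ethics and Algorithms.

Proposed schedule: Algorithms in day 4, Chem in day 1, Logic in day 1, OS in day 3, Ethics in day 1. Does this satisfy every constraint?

Prof. Jules teaches both Ethics and Algorithms — holds.
The Logic session must be before the OS session — holds.

Yes, all constraints hold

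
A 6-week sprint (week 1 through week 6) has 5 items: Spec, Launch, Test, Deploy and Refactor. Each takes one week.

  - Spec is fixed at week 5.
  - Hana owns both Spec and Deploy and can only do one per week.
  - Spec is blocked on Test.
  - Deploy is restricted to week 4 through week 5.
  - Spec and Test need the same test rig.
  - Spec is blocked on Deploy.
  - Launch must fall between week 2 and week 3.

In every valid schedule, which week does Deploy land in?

Deploy's window is week 4–week 5.
Spec is fixed at week 5, and Deploy can't share a week with Spec.
So Deploy must be week 4.

week 4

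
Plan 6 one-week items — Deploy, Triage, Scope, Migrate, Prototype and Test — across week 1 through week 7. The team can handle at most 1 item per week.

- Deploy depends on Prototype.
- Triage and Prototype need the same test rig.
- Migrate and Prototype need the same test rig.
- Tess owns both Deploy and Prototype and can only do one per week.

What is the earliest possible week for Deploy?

week 2

Precedence pushes Deploy to at least week 2.
Deploy at week 2 is achievable: Migrate in week 5, Triage in week 3, Deploy in week 2, Test in week 6, Scope in week 4, Prototype in week 1.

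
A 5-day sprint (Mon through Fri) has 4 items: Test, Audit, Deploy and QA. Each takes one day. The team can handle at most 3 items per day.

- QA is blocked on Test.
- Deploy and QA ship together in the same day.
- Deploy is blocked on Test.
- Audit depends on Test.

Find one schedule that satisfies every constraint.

Audit in Tue, QA in Tue, Test in Mon, Deploy in Tue

Checking: Test(Mon) before QA(Tue); Test(Mon) before Audit(Tue); Test(Mon) before Deploy(Tue); Deploy = QA = Tue; max 3 per day (cap 3).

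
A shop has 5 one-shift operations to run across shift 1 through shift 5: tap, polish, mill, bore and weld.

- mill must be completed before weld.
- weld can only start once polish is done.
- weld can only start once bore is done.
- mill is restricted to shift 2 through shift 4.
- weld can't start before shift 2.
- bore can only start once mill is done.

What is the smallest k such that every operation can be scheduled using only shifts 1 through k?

4 shifts

The precedence chain requires at least 3 distinct shifts.
Propagating the time windows through the other constraints, weld can't land before shift 4, so the schedule must run through at least shift 4.
4 works (last occupied shift: shift 4): for example tap in shift 1, weld in shift 4, bore in shift 3, polish in shift 1, mill in shift 2.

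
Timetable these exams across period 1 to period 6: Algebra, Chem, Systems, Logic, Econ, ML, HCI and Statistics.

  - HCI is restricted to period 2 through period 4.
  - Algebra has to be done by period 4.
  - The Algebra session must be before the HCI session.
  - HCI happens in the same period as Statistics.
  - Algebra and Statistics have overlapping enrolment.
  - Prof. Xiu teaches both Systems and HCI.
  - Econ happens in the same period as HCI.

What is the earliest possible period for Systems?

Systems at period 1 is achievable: Chem -> period 1; Econ -> period 2; Logic -> period 1; Statistics -> period 2; HCI -> period 2; ML -> period 1; Systems -> period 1; Algebra -> period 1.

period 1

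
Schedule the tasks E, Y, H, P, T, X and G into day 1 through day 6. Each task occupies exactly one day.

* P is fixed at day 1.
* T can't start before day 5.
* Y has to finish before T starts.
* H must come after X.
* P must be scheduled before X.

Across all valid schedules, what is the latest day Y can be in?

Downstream work caps Y at day 5.
Y at day 5 is achievable: X=day 2, G=day 1, T=day 6, E=day 1, H=day 3, P=day 1, Y=day 5.

day 5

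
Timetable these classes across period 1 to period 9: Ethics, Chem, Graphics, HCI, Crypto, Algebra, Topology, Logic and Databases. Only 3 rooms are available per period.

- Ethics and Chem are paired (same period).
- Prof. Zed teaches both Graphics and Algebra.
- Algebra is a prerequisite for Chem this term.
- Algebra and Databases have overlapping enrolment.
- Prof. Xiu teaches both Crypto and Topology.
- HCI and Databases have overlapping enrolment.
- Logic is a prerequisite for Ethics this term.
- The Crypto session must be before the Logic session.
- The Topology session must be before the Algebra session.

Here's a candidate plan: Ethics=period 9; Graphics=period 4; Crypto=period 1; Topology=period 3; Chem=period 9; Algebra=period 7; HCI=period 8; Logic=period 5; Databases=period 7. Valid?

Invalid. Algebra and Databases have overlapping enrolment.

Ethics and Chem are paired (same period) — holds.
Only 3 rooms are available per period — holds.
Algebra is a prerequisite for Chem this term — holds.
Algebra and Databases have overlapping enrolment — violated.
Prof. Zed teaches both Graphics and Algebra — holds.
The Topology session must be before the Algebra session — holds.
Prof. Xiu teaches both Crypto and Topology — holds.
The Crypto session must be before the Logic session — holds.
HCI and Databases have overlapping enrolment — holds.
Logic is a prerequisite for Ethics this term — holds.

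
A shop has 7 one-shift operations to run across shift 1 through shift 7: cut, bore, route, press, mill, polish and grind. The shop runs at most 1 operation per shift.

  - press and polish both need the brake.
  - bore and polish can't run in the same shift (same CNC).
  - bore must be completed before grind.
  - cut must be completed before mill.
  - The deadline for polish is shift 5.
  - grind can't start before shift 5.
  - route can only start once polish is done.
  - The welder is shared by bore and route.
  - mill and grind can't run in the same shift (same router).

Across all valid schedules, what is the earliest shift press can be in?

shift 1

press at shift 1 is achievable: bore=shift 4; grind=shift 5; cut=shift 3; press=shift 1; polish=shift 2; route=shift 6; mill=shift 7.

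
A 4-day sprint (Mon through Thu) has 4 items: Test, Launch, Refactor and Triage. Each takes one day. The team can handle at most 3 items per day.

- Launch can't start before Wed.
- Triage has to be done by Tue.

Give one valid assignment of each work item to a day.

Refactor in Mon, Test in Mon, Launch in Wed, Triage in Mon

Checking: Triage=Mon in [Mon,Tue]; Launch=Wed in [Wed,Thu]; max 3 per day (cap 3).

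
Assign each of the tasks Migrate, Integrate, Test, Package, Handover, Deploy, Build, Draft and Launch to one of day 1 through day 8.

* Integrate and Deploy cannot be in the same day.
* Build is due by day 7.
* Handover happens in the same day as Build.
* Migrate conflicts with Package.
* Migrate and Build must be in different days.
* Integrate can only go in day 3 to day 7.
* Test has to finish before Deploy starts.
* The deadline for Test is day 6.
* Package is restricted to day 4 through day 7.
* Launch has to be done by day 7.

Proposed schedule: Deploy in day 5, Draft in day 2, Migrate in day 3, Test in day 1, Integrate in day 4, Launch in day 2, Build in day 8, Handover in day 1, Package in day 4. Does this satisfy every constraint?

No — it violates: Build is due by day 7

Integrate can only go in day 3 to day 7 — holds.
The deadline for Test is day 6 — holds.
Migrate and Build must be in different days — holds.
Migrate conflicts with Package — holds.
Handover happens in the same day as Build — violated.
Test has to finish before Deploy starts — holds.
Build is due by day 7 — violated.
Launch has to be done by day 7 — holds.
Package is restricted to day 4 through day 7 — holds.
Integrate and Deploy cannot be in the same day — holds.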